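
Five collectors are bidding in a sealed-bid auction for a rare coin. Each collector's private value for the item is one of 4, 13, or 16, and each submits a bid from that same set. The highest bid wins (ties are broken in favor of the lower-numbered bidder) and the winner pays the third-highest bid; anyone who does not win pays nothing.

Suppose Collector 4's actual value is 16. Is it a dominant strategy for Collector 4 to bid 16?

Check each profile of the others' bids and compare truth against every alternative bid.
Others bid (4, 4, 4, 16): truth gives 12, best alternative gives 0.
Others bid (4, 4, 13, 4): truth gives 12, best alternative gives 0.
Others bid (4, 13, 4, 4): truth gives 12, best alternative gives 0.
Others bid (13, 4, 4, 4): truth gives 12, best alternative gives 0.
Others bid (4, 4, 13, 13): truth gives 3, best alternative gives 0.
Others bid (4, 4, 13, 16): truth gives 3, best alternative gives 0.
(Remaining 75 profiles checked similarly; truth is weakly best in each.)
In every case the truthful bid is at least as good as any alternative, so it is a dominant strategy.

Yes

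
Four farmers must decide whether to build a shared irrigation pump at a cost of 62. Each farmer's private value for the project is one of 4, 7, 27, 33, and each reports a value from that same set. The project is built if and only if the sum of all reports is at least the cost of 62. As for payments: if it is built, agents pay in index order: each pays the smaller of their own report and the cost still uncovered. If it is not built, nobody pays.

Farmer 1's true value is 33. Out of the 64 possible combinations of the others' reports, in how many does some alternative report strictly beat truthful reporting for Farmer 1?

Others report (4, 4, 27): truth gives 0; report 27 gives 6 > 0. Violating.
Others report (4, 4, 33): truth gives 0; report 27 gives 6 > 0. Violating.
Others report (4, 7, 27): truth gives 0; report 27 gives 6 > 0. Violating.
Others report (4, 7, 33): truth gives 0; report 27 gives 6 > 0. Violating.
Others report (4, 4, 4): truth gives 0; no alternative beats it.
Others report (4, 4, 7): truth gives 0; no alternative beats it.
(Checking all 64 profiles: 56 have a profitable deviation, 8 do not.)

56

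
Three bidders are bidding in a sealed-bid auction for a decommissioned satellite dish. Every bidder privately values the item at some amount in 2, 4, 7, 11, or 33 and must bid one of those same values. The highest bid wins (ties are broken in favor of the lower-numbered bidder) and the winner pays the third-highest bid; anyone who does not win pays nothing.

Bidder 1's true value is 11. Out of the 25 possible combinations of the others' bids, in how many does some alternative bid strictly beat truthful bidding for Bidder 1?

Others bid (2, 33): truth gives 0; bid 33 gives 9 > 0. Violating.
Others bid (4, 33): truth gives 0; bid 33 gives 7 > 0. Violating.
Others bid (7, 33): truth gives 0; bid 33 gives 4 > 0. Violating.
Others bid (33, 2): truth gives 0; bid 33 gives 9 > 0. Violating.
Others bid (2, 2): truth gives 9; no alternative beats it.
Others bid (2, 4): truth gives 9; no alternative beats it.
(Checking all 25 profiles: 6 have a profitable deviation, 19 do not.)

6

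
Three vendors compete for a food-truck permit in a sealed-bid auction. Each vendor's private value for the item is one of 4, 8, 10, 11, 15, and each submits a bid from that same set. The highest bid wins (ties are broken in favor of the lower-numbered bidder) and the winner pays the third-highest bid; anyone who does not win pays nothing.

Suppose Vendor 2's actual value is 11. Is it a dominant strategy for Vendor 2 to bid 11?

Consider the case where Vendor 1 bids 4 and Vendor 3 bids 15.
Truthful bid 11: loses, pays 0, utility 0.
Bid 15 instead: wins, pays 4, utility 11 - 4 = 7.
Since 7 > 0, bidding 15 is strictly better here, so truthful bidding is not dominant.

No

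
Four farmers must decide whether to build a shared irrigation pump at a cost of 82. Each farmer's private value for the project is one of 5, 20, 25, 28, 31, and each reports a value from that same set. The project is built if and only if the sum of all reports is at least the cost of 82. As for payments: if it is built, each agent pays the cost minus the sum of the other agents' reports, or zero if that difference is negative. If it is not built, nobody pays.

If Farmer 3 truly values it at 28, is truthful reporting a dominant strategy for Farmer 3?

Check each profile of the others' reports and compare truth against every alternative report.
Others report (20, 31, 31): truth gives 28, best alternative gives 28.
Others report (25, 28, 31): truth gives 28, best alternative gives 28.
Others report (25, 31, 28): truth gives 28, best alternative gives 28.
Others report (25, 31, 31): truth gives 28, best alternative gives 28.
Others report (28, 25, 31): truth gives 28, best alternative gives 28.
Others report (28, 28, 28): truth gives 28, best alternative gives 28.
(Remaining 119 profiles checked similarly; truth is weakly best in each.)
In every case the truthful report is at least as good as any alternative, so it is a dominant strategy.

Yes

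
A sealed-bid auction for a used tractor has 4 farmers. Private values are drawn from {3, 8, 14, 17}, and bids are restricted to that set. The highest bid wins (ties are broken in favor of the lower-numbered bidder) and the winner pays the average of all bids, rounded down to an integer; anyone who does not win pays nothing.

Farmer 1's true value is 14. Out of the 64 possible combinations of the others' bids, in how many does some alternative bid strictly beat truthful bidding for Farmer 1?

Others bid (3, 3, 3): truth gives 9; bid 3 gives 11 > 9. Violating.
Others bid (3, 3, 8): truth gives 7; bid 8 gives 9 > 7. Violating.
Others bid (3, 3, 17): truth gives 0; bid 17 gives 4 > 0. Violating.
Others bid (3, 8, 3): truth gives 7; bid 8 gives 9 > 7. Violating.
Others bid (3, 3, 14): truth gives 6; no alternative beats it.
Others bid (3, 8, 14): truth gives 5; no alternative beats it.
(Checking all 64 profiles: 29 have a profitable deviation, 35 do not.)

29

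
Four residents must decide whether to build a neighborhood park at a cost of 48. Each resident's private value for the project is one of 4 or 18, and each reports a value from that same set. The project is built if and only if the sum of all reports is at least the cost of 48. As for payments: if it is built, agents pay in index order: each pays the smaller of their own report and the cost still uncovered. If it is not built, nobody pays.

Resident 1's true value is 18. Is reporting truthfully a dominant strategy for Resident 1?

No

Consider the case where Resident 2 reports 18, Resident 3 reports 18 and Resident 4 reports 18.
Truthful report 18: project built, pays 18, utility 18 - 18 = 0.
Report 4 instead: project built, pays 4, utility 18 - 4 = 14.
Since 14 > 0, reporting 4 is strictly better here, so truthful reporting is not dominant.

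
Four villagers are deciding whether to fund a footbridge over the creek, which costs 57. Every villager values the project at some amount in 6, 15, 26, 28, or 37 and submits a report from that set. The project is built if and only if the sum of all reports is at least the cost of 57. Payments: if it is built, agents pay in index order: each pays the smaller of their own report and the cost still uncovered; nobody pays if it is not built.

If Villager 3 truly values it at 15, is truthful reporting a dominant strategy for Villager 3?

No

Consider the case where Villager 1 reports 6, Villager 2 reports 15 and Villager 4 reports 37.
Truthful report 15: project built, pays 15, utility 15 - 15 = 0.
Report 6 instead: project built, pays 6, utility 15 - 6 = 9.
Since 9 > 0, reporting 6 is strictly better here, so truthful reporting is not dominant.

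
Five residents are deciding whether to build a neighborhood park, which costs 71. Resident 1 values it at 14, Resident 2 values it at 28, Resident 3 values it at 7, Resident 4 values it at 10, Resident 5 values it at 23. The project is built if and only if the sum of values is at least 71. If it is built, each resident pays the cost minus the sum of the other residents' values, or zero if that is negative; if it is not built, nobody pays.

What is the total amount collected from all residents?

Total value 82 ≥ cost 71, so it is built.
Resident 1: others sum to 68; max(0, 71 - 68) = 3.
Resident 2: others sum to 54; max(0, 71 - 54) = 17.
Resident 3: others sum to 75; max(0, 71 - 75) = 0.
Resident 4: others sum to 72; max(0, 71 - 72) = 0.
Resident 5: others sum to 59; max(0, 71 - 59) = 12.
Total collected = 3 + 17 + 0 + 0 + 12 = 32.

32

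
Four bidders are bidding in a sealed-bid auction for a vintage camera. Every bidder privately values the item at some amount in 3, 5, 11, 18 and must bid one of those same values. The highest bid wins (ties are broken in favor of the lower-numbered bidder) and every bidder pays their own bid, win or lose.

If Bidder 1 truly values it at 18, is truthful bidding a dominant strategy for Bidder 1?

No

Consider the case where Bidder 2 bids 3, Bidder 3 bids 3 and Bidder 4 bids 3.
Truthful bid 18: wins, pays 18, utility 18 - 18 = 0.
Bid 3 instead: wins, pays 3, utility 18 - 3 = 15.
Since 15 > 0, bidding 3 is strictly better here, so truthful bidding is not dominant.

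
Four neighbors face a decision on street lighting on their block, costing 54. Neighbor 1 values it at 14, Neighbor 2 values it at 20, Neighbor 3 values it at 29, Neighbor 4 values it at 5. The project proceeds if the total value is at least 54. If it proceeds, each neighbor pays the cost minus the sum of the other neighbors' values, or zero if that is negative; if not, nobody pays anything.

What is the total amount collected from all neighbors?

Total value 68 ≥ cost 54, so it is built.
Neighbor 1: others sum to 54; max(0, 54 - 54) = 0.
Neighbor 2: others sum to 48; max(0, 54 - 48) = 6.
Neighbor 3: others sum to 39; max(0, 54 - 39) = 15.
Neighbor 4: others sum to 63; max(0, 54 - 63) = 0.
Total collected = 0 + 6 + 15 + 0 = 21.

21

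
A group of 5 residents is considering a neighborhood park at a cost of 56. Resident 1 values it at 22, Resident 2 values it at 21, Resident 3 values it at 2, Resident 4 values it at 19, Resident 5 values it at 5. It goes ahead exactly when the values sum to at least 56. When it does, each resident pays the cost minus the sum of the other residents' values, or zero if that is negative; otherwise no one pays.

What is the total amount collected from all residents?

Total value 69 ≥ cost 56, so it is built.
Resident 1: others sum to 47; max(0, 56 - 47) = 9.
Resident 2: others sum to 48; max(0, 56 - 48) = 8.
Resident 3: others sum to 67; max(0, 56 - 67) = 0.
Resident 4: others sum to 50; max(0, 56 - 50) = 6.
Resident 5: others sum to 64; max(0, 56 - 64) = 0.
Total collected = 9 + 8 + 0 + 6 + 0 = 23.

23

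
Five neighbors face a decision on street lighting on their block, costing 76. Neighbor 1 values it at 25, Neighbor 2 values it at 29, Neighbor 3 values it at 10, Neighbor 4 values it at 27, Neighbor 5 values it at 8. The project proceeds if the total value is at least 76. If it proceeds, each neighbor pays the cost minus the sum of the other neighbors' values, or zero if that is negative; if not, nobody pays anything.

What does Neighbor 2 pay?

Total value 99 ≥ cost 76, so the project is built.
The other neighbors' values sum to 70.
Cost minus that sum is 76 - 70 = 6.

6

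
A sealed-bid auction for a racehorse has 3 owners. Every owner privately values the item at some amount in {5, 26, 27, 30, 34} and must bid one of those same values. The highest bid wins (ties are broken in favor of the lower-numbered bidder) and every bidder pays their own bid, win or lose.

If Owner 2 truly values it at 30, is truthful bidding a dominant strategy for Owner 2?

Consider the case where Owner 1 bids 5 and Owner 3 bids 5.
Truthful bid 30: wins, pays 30, utility 30 - 30 = 0.
Bid 26 instead: wins, pays 26, utility 30 - 26 = 4.
Since 4 > 0, bidding 26 is strictly better here, so truthful bidding is not dominant.

No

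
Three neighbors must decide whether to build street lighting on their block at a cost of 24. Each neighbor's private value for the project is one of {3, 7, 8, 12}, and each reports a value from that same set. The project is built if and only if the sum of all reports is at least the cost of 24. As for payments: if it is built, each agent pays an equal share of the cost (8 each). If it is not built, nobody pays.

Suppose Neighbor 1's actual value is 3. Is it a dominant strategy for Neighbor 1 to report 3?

Yes

Check each profile of the others' reports and compare truth against every alternative report.
Others report (7, 12): truth gives 0, best alternative gives -5.
Others report (8, 12): truth gives 0, best alternative gives -5.
Others report (12, 7): truth gives 0, best alternative gives -5.
Others report (12, 8): truth gives 0, best alternative gives -5.
Others report (12, 12): truth gives -5, best alternative gives -5.
Others report (3, 3): truth gives 0, best alternative gives 0.
(Remaining 10 profiles checked similarly; truth is weakly best in each.)
In every case the truthful report is at least as good as any alternative, so it is a dominant strategy.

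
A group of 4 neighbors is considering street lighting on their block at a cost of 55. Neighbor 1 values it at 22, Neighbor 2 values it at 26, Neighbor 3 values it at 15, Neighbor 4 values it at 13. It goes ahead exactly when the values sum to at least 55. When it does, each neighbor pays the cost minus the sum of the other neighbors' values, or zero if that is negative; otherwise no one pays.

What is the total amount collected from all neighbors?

Total value 76 ≥ cost 55, so it is built.
Neighbor 1: others sum to 54; max(0, 55 - 54) = 1.
Neighbor 2: others sum to 50; max(0, 55 - 50) = 5.
Neighbor 3: others sum to 61; max(0, 55 - 61) = 0.
Neighbor 4: others sum to 63; max(0, 55 - 63) = 0.
Total collected = 1 + 5 + 0 + 0 = 6.

6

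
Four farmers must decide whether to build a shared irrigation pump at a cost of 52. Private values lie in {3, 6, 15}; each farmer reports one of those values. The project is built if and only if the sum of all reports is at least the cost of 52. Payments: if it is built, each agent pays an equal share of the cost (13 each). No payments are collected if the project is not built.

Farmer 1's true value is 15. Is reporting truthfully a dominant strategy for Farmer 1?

Yes

Check each profile of the others' reports and compare truth against every alternative report.
Others report (15, 15, 15): truth gives 2, best alternative gives 0.
Others report (3, 3, 3): truth gives 0, best alternative gives 0.
Others report (3, 3, 6): truth gives 0, best alternative gives 0.
Others report (3, 3, 15): truth gives 0, best alternative gives 0.
Others report (3, 6, 3): truth gives 0, best alternative gives 0.
Others report (3, 6, 6): truth gives 0, best alternative gives 0.
(Remaining 21 profiles checked similarly; truth is weakly best in each.)
In every case the truthful report is at least as good as any alternative, so it is a dominant strategy.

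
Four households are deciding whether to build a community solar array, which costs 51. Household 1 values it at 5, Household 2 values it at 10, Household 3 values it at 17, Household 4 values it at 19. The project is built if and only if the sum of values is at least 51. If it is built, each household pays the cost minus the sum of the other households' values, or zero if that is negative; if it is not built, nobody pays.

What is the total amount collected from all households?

Total value 51 ≥ cost 51, so it is built.
Household 1: others sum to 46; max(0, 51 - 46) = 5.
Household 2: others sum to 41; max(0, 51 - 41) = 10.
Household 3: others sum to 34; max(0, 51 - 34) = 17.
Household 4: others sum to 32; max(0, 51 - 32) = 19.
Total collected = 5 + 10 + 17 + 19 = 51.

51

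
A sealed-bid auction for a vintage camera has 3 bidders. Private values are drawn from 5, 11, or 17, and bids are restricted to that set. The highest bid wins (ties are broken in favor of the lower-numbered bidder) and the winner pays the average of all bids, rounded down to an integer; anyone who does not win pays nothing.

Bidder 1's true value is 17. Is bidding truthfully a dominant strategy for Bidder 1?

Consider the case where Bidder 2 bids 5 and Bidder 3 bids 5.
Truthful bid 17: wins, pays 9, utility 17 - 9 = 8.
Bid 5 instead: wins, pays 5, utility 17 - 5 = 12.
Since 12 > 8, bidding 5 is strictly better here, so truthful bidding is not dominant.

No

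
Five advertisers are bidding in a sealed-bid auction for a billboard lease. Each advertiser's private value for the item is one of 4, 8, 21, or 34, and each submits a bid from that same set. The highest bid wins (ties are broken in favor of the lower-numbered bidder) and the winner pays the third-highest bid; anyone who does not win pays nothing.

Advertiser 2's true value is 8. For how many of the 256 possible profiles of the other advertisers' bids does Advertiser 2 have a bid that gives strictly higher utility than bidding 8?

Others bid (4, 4, 4, 21): truth gives 0; bid 21 gives 4 > 0. Violating.
Others bid (4, 4, 4, 34): truth gives 0; bid 34 gives 4 > 0. Violating.
Others bid (4, 4, 21, 4): truth gives 0; bid 21 gives 4 > 0. Violating.
Others bid (4, 4, 34, 4): truth gives 0; bid 34 gives 4 > 0. Violating.
Others bid (4, 4, 4, 4): truth gives 4; no alternative beats it.
Others bid (4, 4, 4, 8): truth gives 4; no alternative beats it.
(Checking all 256 profiles: 8 have a profitable deviation, 248 do not.)

8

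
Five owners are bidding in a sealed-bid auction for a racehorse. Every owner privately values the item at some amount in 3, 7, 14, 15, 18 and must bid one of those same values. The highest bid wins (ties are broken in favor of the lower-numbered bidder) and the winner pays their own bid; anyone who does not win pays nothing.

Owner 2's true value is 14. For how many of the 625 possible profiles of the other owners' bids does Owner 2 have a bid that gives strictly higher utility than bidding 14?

8

Others bid (3, 3, 3, 3): truth gives 0; bid 7 gives 7 > 0. Violating.
Others bid (3, 3, 3, 7): truth gives 0; bid 7 gives 7 > 0. Violating.
Others bid (3, 3, 7, 3): truth gives 0; bid 7 gives 7 > 0. Violating.
Others bid (3, 3, 7, 7): truth gives 0; bid 7 gives 7 > 0. Violating.
Others bid (3, 3, 3, 14): truth gives 0; no alternative beats it.
Others bid (3, 3, 3, 15): truth gives 0; no alternative beats it.
(Checking all 625 profiles: 8 have a profitable deviation, 617 do not.)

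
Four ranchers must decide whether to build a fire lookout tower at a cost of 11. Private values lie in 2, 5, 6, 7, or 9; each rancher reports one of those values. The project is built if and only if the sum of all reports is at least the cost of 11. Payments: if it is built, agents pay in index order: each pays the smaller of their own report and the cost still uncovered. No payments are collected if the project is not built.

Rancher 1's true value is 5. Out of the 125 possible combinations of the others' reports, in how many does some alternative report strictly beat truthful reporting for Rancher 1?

124

Others report (2, 2, 5): truth gives 0; report 2 gives 3 > 0. Violating.
Others report (2, 2, 6): truth gives 0; report 2 gives 3 > 0. Violating.
Others report (2, 2, 7): truth gives 0; report 2 gives 3 > 0. Violating.
Others report (2, 2, 9): truth gives 0; report 2 gives 3 > 0. Violating.
Others report (2, 2, 2): truth gives 0; no alternative beats it.
(Checking all 125 profiles: 124 have a profitable deviation, 1 does not.)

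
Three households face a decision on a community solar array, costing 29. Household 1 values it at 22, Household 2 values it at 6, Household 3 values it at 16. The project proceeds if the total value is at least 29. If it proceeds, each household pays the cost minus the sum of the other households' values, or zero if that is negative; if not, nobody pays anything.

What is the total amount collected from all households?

8

Total value 44 ≥ cost 29, so it is built.
Household 1: others sum to 22; max(0, 29 - 22) = 7.
Household 2: others sum to 38; max(0, 29 - 38) = 0.
Household 3: others sum to 28; max(0, 29 - 28) = 1.
Total collected = 7 + 0 + 1 = 8.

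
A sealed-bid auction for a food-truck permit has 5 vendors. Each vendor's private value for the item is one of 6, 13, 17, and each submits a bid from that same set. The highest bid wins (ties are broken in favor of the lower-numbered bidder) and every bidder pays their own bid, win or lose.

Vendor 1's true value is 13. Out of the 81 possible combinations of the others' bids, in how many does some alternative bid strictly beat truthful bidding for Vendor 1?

Others bid (6, 6, 6, 6): truth gives 0; bid 6 gives 7 > 0. Violating.
Others bid (6, 6, 6, 17): truth gives -13; bid 17 gives -4 > -13. Violating.
Others bid (6, 6, 13, 17): truth gives -13; bid 17 gives -4 > -13. Violating.
Others bid (6, 6, 17, 6): truth gives -13; bid 17 gives -4 > -13. Violating.
Others bid (6, 6, 6, 13): truth gives 0; no alternative beats it.
Others bid (6, 6, 13, 6): truth gives 0; no alternative beats it.
(Checking all 81 profiles: 66 have a profitable deviation, 15 do not.)

66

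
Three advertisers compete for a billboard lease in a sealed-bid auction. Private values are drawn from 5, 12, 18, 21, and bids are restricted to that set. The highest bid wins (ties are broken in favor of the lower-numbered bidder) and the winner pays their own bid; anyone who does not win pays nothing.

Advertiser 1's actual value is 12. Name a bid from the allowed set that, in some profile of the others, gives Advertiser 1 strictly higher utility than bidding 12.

5

Suppose Advertiser 2 bids 5 and Advertiser 3 bids 5.
Bid 12: wins, pays 12, utility 12 - 12 = 0.
Bid 5: wins, pays 5, utility 12 - 5 = 7.
So bidding 5 beats truth here (7 > 0).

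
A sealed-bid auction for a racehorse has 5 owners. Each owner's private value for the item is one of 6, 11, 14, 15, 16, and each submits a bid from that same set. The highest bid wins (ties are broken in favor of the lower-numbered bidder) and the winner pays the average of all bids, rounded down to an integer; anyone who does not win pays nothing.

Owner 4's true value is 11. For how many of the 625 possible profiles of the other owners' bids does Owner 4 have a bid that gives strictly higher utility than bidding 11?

Others bid (6, 6, 6, 14): truth gives 0; bid 14 gives 2 > 0. Violating.
Others bid (6, 6, 6, 15): truth gives 0; bid 15 gives 2 > 0. Violating.
Others bid (6, 6, 6, 16): truth gives 0; bid 16 gives 1 > 0. Violating.
Others bid (6, 6, 11, 6): truth gives 0; bid 14 gives 3 > 0. Violating.
Others bid (6, 6, 6, 6): truth gives 4; no alternative beats it.
Others bid (6, 6, 6, 11): truth gives 3; no alternative beats it.
(Checking all 625 profiles: 46 have a profitable deviation, 579 do not.)

46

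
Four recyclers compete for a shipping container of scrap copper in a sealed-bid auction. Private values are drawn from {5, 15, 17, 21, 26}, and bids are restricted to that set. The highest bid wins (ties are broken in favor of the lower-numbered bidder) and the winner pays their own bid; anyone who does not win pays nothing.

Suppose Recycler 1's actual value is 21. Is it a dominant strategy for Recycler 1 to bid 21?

No

Consider the case where Recycler 2 bids 5, Recycler 3 bids 5 and Recycler 4 bids 5.
Truthful bid 21: wins, pays 21, utility 21 - 21 = 0.
Bid 5 instead: wins, pays 5, utility 21 - 5 = 16.
Since 16 > 0, bidding 5 is strictly better here, so truthful bidding is not dominant.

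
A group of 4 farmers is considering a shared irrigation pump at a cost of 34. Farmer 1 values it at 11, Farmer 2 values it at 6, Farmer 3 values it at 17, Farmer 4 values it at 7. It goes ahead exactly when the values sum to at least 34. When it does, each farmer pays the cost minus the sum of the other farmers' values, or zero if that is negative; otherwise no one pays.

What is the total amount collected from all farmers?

14

Total value 41 ≥ cost 34, so it is built.
Farmer 1: others sum to 30; max(0, 34 - 30) = 4.
Farmer 2: others sum to 35; max(0, 34 - 35) = 0.
Farmer 3: others sum to 24; max(0, 34 - 24) = 10.
Farmer 4: others sum to 34; max(0, 34 - 34) = 0.
Total collected = 4 + 0 + 10 + 0 = 14.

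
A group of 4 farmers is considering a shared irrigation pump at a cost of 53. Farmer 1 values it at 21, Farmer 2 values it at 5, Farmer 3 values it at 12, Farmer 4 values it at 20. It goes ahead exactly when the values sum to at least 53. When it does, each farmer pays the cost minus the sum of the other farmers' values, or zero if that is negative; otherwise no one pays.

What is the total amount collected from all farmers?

Total value 58 ≥ cost 53, so it is built.
Farmer 1: others sum to 37; max(0, 53 - 37) = 16.
Farmer 2: others sum to 53; max(0, 53 - 53) = 0.
Farmer 3: others sum to 46; max(0, 53 - 46) = 7.
Farmer 4: others sum to 38; max(0, 53 - 38) = 15.
Total collected = 16 + 0 + 7 + 15 = 38.

38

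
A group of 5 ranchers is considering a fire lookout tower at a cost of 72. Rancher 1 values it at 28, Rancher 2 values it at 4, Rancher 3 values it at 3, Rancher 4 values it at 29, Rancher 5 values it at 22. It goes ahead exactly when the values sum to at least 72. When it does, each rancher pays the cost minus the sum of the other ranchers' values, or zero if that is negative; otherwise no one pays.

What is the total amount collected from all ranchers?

37

Total value 86 ≥ cost 72, so it is built.
Rancher 1: others sum to 58; max(0, 72 - 58) = 14.
Rancher 2: others sum to 82; max(0, 72 - 82) = 0.
Rancher 3: others sum to 83; max(0, 72 - 83) = 0.
Rancher 4: others sum to 57; max(0, 72 - 57) = 15.
Rancher 5: others sum to 64; max(0, 72 - 64) = 8.
Total collected = 14 + 0 + 0 + 15 + 8 = 37.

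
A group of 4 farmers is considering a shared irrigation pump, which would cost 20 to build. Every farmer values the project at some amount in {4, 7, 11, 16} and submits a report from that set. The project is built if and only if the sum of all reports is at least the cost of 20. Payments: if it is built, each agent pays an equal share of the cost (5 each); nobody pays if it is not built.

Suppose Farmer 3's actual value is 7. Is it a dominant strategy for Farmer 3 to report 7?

Consider the case where Farmer 1 reports 4, Farmer 2 reports 4 and Farmer 4 reports 4.
Truthful report 7: project not built, utility 0.
Report 11 instead: project built, pays 5, utility 7 - 5 = 2.
Since 2 > 0, reporting 11 is strictly better here, so truthful reporting is not dominant.

No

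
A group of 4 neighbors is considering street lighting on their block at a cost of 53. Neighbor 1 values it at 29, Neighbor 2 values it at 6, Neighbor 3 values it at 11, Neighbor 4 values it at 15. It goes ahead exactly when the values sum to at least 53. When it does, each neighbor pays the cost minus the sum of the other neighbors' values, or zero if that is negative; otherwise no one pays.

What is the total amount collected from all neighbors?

Total value 61 ≥ cost 53, so it is built.
Neighbor 1: others sum to 32; max(0, 53 - 32) = 21.
Neighbor 2: others sum to 55; max(0, 53 - 55) = 0.
Neighbor 3: others sum to 50; max(0, 53 - 50) = 3.
Neighbor 4: others sum to 46; max(0, 53 - 46) = 7.
Total collected = 21 + 0 + 3 + 7 = 31.

31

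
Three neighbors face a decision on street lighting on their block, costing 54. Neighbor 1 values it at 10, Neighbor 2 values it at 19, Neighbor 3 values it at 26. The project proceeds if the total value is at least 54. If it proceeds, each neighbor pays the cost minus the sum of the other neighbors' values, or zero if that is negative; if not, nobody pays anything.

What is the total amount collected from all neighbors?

Total value 55 ≥ cost 54, so it is built.
Neighbor 1: others sum to 45; max(0, 54 - 45) = 9.
Neighbor 2: others sum to 36; max(0, 54 - 36) = 18.
Neighbor 3: others sum to 29; max(0, 54 - 29) = 25.
Total collected = 9 + 18 + 25 = 52.

52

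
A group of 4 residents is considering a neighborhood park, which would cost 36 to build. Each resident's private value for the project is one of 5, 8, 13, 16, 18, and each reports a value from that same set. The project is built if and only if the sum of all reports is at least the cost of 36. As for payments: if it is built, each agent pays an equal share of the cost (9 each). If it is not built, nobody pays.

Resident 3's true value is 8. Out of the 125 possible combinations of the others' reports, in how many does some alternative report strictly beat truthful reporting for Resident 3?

Others report (5, 5, 18): truth gives -1; report 5 gives 0 > -1. Violating.
Others report (5, 8, 16): truth gives -1; report 5 gives 0 > -1. Violating.
Others report (5, 16, 8): truth gives -1; report 5 gives 0 > -1. Violating.
Others report (5, 18, 5): truth gives -1; report 5 gives 0 > -1. Violating.
Others report (5, 5, 5): truth gives 0; no alternative beats it.
Others report (5, 5, 8): truth gives 0; no alternative beats it.
(Checking all 125 profiles: 12 have a profitable deviation, 113 do not.)

12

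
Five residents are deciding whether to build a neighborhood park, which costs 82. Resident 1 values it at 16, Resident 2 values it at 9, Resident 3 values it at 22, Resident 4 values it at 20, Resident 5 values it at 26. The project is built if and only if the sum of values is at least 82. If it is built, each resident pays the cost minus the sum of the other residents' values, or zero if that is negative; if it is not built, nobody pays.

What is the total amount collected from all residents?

Total value 93 ≥ cost 82, so it is built.
Resident 1: others sum to 77; max(0, 82 - 77) = 5.
Resident 2: others sum to 84; max(0, 82 - 84) = 0.
Resident 3: others sum to 71; max(0, 82 - 71) = 11.
Resident 4: others sum to 73; max(0, 82 - 73) = 9.
Resident 5: others sum to 67; max(0, 82 - 67) = 15.
Total collected = 5 + 0 + 11 + 9 + 15 = 40.

40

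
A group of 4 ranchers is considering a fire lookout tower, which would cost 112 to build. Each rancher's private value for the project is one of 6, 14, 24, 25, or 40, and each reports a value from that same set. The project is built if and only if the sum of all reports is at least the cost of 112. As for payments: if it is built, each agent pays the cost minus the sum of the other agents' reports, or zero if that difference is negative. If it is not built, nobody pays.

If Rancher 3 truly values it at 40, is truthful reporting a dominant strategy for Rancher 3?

Check each profile of the others' reports and compare truth against every alternative report.
Others report (6, 40, 40): truth gives 14, best alternative gives 0.
Others report (40, 6, 40): truth gives 14, best alternative gives 0.
Others report (40, 40, 6): truth gives 14, best alternative gives 0.
Others report (14, 25, 40): truth gives 7, best alternative gives 0.
Others report (14, 40, 25): truth gives 7, best alternative gives 0.
Others report (25, 14, 40): truth gives 7, best alternative gives 0.
(Remaining 119 profiles checked similarly; truth is weakly best in each.)
In every case the truthful report is at least as good as any alternative, so it is a dominant strategy.

Yes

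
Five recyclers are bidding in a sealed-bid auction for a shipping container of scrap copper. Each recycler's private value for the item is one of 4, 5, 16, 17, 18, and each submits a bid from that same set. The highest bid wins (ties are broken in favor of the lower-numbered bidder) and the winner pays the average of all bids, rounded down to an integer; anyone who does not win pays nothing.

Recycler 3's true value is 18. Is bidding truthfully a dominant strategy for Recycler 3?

No

Consider the case where Recycler 1 bids 4, Recycler 2 bids 4, Recycler 4 bids 4 and Recycler 5 bids 4.
Truthful bid 18: wins, pays 6, utility 18 - 6 = 12.
Bid 5 instead: wins, pays 4, utility 18 - 4 = 14.
Since 14 > 12, bidding 5 is strictly better here, so truthful bidding is not dominant.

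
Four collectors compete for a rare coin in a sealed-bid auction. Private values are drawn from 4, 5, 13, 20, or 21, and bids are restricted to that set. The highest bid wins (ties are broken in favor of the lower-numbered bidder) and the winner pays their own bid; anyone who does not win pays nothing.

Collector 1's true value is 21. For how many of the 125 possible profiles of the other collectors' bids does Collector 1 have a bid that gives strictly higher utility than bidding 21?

64

Others bid (4, 4, 4): truth gives 0; bid 4 gives 17 > 0. Violating.
Others bid (4, 4, 5): truth gives 0; bid 5 gives 16 > 0. Violating.
Others bid (4, 4, 13): truth gives 0; bid 13 gives 8 > 0. Violating.
Others bid (4, 4, 20): truth gives 0; bid 20 gives 1 > 0. Violating.
Others bid (4, 4, 21): truth gives 0; no alternative beats it.
Others bid (4, 5, 21): truth gives 0; no alternative beats it.
(Checking all 125 profiles: 64 have a profitable deviation, 61 do not.)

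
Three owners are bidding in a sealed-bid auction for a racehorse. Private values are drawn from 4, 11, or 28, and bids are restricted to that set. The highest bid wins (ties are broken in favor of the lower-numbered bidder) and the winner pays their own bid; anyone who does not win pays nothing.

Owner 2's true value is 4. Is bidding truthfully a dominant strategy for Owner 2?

Yes

Check each profile of the others' bids and compare truth against every alternative bid.
Others bid (4, 4): truth gives 0, best alternative gives -7.
Others bid (4, 11): truth gives 0, best alternative gives -7.
Others bid (4, 28): truth gives 0, best alternative gives 0.
Others bid (11, 4): truth gives 0, best alternative gives 0.
Others bid (11, 11): truth gives 0, best alternative gives 0.
Others bid (11, 28): truth gives 0, best alternative gives 0.
(Remaining 3 profiles checked similarly; truth is weakly best in each.)
In every case the truthful bid is at least as good as any alternative, so it is a dominant strategy.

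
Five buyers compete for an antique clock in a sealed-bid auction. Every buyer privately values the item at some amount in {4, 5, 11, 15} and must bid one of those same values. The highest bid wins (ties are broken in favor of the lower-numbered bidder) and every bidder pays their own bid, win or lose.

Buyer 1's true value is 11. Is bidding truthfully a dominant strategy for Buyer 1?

No

Consider the case where Buyer 2 bids 4, Buyer 3 bids 4, Buyer 4 bids 4 and Buyer 5 bids 4.
Truthful bid 11: wins, pays 11, utility 11 - 11 = 0.
Bid 4 instead: wins, pays 4, utility 11 - 4 = 7.
Since 7 > 0, bidding 4 is strictly better here, so truthful bidding is not dominant.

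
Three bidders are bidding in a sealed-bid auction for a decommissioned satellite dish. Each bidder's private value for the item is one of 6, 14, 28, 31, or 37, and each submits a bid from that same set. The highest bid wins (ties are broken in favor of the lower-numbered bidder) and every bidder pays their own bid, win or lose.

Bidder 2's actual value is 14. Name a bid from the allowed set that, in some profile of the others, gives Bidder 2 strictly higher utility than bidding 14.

6

Suppose Bidder 1 bids 6 and Bidder 3 bids 28.
Bid 14: loses but pays 14, utility -14.
Bid 6: loses but pays 6, utility -6.
So bidding 6 beats truth here (-6 > -14).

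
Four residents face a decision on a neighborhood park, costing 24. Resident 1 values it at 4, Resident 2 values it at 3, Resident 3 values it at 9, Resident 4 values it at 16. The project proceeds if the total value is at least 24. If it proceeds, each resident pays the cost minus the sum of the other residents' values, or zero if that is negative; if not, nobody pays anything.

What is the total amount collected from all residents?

9

Total value 32 ≥ cost 24, so it is built.
Resident 1: others sum to 28; max(0, 24 - 28) = 0.
Resident 2: others sum to 29; max(0, 24 - 29) = 0.
Resident 3: others sum to 23; max(0, 24 - 23) = 1.
Resident 4: others sum to 16; max(0, 24 - 16) = 8.
Total collected = 0 + 0 + 1 + 8 = 9.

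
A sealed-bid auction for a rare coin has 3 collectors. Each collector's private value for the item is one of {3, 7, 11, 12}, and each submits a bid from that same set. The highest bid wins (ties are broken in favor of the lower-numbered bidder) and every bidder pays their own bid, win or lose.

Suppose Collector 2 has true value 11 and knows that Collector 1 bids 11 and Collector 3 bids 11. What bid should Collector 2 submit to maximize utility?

12

Bid 3: loses but pays 3, utility -3.
Bid 7: loses but pays 7, utility -7.
Bid 11: loses but pays 11, utility -11.
Bid 12: wins, pays 12, utility 11 - 12 = -1.
The best choice is 12 with utility -1.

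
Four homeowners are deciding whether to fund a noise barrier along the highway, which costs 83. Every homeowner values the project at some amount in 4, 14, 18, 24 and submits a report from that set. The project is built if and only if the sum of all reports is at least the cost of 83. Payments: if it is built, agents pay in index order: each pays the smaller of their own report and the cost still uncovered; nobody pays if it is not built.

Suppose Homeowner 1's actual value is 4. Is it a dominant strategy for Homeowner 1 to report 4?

Yes

Check each profile of the others' reports and compare truth against every alternative report.
Others report (24, 24, 24): truth gives 0, best alternative gives -10.
Others report (4, 4, 4): truth gives 0, best alternative gives 0.
Others report (4, 4, 14): truth gives 0, best alternative gives 0.
Others report (4, 4, 18): truth gives 0, best alternative gives 0.
Others report (4, 4, 24): truth gives 0, best alternative gives 0.
Others report (4, 14, 4): truth gives 0, best alternative gives 0.
(Remaining 58 profiles checked similarly; truth is weakly best in each.)
In every case the truthful report is at least as good as any alternative, so it is a dominant strategy.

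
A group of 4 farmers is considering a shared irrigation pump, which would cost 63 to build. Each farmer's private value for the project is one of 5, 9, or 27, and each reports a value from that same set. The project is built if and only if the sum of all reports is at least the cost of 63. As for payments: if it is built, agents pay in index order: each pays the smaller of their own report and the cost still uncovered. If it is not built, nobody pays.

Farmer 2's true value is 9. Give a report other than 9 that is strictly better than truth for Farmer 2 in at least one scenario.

Suppose Farmer 1 reports 5, Farmer 3 reports 27 and Farmer 4 reports 27.
Report 9: project built, pays 9, utility 9 - 9 = 0.
Report 5: project built, pays 5, utility 9 - 5 = 4.
So reporting 5 beats truth here (4 > 0).

5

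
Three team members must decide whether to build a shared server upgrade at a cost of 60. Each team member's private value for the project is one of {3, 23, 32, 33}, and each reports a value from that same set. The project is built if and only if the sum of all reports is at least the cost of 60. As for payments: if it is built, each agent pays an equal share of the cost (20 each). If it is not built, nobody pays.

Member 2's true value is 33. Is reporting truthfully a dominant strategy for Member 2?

Check each profile of the others' reports and compare truth against every alternative report.
Others report (3, 32): truth gives 13, best alternative gives 13.
Others report (3, 33): truth gives 13, best alternative gives 13.
Others report (23, 23): truth gives 13, best alternative gives 13.
Others report (23, 32): truth gives 13, best alternative gives 13.
Others report (23, 33): truth gives 13, best alternative gives 13.
Others report (32, 3): truth gives 13, best alternative gives 13.
(Remaining 10 profiles checked similarly; truth is weakly best in each.)
In every case the truthful report is at least as good as any alternative, so it is a dominant strategy.

Yes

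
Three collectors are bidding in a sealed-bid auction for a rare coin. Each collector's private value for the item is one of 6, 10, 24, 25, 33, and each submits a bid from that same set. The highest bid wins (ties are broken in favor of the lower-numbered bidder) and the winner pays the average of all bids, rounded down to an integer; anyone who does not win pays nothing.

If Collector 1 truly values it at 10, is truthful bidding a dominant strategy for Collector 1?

No

Consider the case where Collector 2 bids 6 and Collector 3 bids 6.
Truthful bid 10: wins, pays 7, utility 10 - 7 = 3.
Bid 6 instead: wins, pays 6, utility 10 - 6 = 4.
Since 4 > 3, bidding 6 is strictly better here, so truthful bidding is not dominant.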